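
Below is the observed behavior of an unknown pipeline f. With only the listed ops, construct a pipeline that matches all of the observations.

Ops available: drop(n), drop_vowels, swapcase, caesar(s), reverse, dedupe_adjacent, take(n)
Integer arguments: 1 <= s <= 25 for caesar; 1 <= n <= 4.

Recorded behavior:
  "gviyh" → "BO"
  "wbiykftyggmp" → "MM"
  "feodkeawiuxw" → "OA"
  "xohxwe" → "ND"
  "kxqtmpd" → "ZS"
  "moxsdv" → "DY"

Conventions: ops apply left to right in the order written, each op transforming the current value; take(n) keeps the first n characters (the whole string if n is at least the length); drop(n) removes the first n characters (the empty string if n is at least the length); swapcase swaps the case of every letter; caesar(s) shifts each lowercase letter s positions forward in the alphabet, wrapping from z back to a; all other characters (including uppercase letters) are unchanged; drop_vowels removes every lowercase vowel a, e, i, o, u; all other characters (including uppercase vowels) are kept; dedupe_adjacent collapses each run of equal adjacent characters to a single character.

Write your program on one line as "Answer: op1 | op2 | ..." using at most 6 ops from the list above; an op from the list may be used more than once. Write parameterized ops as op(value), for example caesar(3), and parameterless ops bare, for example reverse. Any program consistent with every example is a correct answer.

reverse | caesar(6) | take(4) | reverse | take(2) | swapcase

Check, running the answer program on each example:
  "gviyh" -> "hyivg" -> "neobm" -> "neob" -> "boen" -> "bo" -> "BO"
  "wbiykftyggmp" -> "pmggytfkyibw" -> "vsmmezlqeohc" -> "vsmm" -> "mmsv" -> "mm" -> "MM"
  "feodkeawiuxw" -> "wxuiwaekdoef" -> "cdaocgkqjukl" -> "cdao" -> "oadc" -> "oa" -> "OA"
  "xohxwe" -> "ewxhox" -> "kcdnud" -> "kcdn" -> "ndck" -> "nd" -> "ND"
  "kxqtmpd" -> "dpmtqxk" -> "jvszwdq" -> "jvsz" -> "zsvj" -> "zs" -> "ZS"
  "moxsdv" -> "vdsxom" -> "bjydus" -> "bjyd" -> "dyjb" -> "dy" -> "DY"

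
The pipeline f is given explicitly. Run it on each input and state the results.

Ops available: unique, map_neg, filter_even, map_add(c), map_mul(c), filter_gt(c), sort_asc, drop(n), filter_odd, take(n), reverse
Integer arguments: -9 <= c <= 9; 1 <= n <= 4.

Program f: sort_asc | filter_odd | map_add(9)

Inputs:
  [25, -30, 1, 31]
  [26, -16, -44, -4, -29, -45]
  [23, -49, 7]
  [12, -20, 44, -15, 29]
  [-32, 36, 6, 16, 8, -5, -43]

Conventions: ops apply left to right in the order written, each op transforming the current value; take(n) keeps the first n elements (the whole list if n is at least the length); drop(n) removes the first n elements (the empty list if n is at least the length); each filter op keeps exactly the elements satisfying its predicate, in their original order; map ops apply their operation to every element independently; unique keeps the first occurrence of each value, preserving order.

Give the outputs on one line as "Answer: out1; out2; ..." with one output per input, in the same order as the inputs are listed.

[10, 34, 40]; [-36, -20]; [-40, 16, 32]; [-6, 38]; [-34, 4]

Execution, op by op:
  [25, -30, 1, 31] -> [-30, 1, 25, 31] -> [1, 25, 31] -> [10, 34, 40]
  [26, -16, -44, -4, -29, -45] -> [-45, -44, -29, -16, -4, 26] -> [-45, -29] -> [-36, -20]
  [23, -49, 7] -> [-49, 7, 23] -> [-49, 7, 23] -> [-40, 16, 32]
  [12, -20, 44, -15, 29] -> [-20, -15, 12, 29, 44] -> [-15, 29] -> [-6, 38]
  [-32, 36, 6, 16, 8, -5, -43] -> [-43, -32, -5, 6, 8, 16, 36] -> [-43, -5] -> [-34, 4]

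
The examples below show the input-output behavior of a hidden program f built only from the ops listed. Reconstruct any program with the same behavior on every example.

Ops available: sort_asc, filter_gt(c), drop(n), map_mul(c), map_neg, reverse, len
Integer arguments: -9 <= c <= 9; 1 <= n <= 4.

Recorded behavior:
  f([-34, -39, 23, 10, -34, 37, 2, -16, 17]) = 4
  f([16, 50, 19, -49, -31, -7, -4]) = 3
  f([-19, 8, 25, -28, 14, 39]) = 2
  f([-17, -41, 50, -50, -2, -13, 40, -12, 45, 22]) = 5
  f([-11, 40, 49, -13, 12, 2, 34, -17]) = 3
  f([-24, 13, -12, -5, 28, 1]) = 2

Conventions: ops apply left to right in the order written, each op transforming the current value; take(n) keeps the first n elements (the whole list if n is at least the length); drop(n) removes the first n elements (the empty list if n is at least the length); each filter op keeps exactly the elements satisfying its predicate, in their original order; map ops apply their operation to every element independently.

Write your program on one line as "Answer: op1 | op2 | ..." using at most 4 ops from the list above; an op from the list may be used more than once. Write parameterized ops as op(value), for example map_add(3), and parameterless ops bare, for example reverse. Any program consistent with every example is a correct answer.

reverse | map_neg | filter_gt(5) | len

Check, running the answer program on each example:
  [-34, -39, 23, 10, -34, 37, 2, -16, 17] -> [17, -16, 2, 37, -34, 10, 23, -39, -34] -> [-17, 16, -2, -37, 34, -10, -23, 39, 34] -> [16, 34, 39, 34] -> 4
  [16, 50, 19, -49, -31, -7, -4] -> [-4, -7, -31, -49, 19, 50, 16] -> [4, 7, 31, 49, -19, -50, -16] -> [7, 31, 49] -> 3
  [-19, 8, 25, -28, 14, 39] -> [39, 14, -28, 25, 8, -19] -> [-39, -14, 28, -25, -8, 19] -> [28, 19] -> 2
  [-17, -41, 50, -50, -2, -13, 40, -12, 45, 22] -> [22, 45, -12, 40, -13, -2, -50, 50, -41, -17] -> [-22, -45, 12, -40, 13, 2, 50, -50, 41, 17] -> [12, 13, 50, 41, 17] -> 5
  [-11, 40, 49, -13, 12, 2, 34, -17] -> [-17, 34, 2, 12, -13, 49, 40, -11] -> [17, -34, -2, -12, 13, -49, -40, 11] -> [17, 13, 11] -> 3
  [-24, 13, -12, -5, 28, 1] -> [1, 28, -5, -12, 13, -24] -> [-1, -28, 5, 12, -13, 24] -> [12, 24] -> 2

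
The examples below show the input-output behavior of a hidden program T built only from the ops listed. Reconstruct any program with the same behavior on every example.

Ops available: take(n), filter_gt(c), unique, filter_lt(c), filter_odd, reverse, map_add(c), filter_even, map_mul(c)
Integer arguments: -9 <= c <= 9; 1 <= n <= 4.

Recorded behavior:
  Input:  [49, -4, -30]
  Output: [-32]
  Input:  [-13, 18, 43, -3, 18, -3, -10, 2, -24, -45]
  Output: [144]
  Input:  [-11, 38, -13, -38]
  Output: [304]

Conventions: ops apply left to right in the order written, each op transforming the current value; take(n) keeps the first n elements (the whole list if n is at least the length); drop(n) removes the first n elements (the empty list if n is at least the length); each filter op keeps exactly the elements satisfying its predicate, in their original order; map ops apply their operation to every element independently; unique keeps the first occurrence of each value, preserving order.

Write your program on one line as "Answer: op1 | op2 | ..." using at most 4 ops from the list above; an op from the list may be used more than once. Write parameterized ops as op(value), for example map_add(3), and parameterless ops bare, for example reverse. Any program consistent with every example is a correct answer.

take(2) | filter_even | map_mul(8)

Check, running the answer program on each example:
  [49, -4, -30] -> [49, -4] -> [-4] -> [-32]
  [-13, 18, 43, -3, 18, -3, -10, 2, -24, -45] -> [-13, 18] -> [18] -> [144]
  [-11, 38, -13, -38] -> [-11, 38] -> [38] -> [304]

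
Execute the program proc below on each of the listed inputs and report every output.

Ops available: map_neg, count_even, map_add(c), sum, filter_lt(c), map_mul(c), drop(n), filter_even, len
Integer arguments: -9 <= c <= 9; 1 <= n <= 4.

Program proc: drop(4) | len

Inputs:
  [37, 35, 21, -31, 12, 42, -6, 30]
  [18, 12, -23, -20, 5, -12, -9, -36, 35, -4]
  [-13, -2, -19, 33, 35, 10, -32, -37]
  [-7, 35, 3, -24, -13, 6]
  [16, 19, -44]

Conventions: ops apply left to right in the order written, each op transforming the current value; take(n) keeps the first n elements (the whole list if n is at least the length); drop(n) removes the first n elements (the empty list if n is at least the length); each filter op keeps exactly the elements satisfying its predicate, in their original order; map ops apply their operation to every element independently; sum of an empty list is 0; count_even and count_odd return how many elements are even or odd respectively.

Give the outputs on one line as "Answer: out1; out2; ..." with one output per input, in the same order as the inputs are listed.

4; 6; 4; 2; 0

Execution, op by op:
  [37, 35, 21, -31, 12, 42, -6, 30] -> [12, 42, -6, 30] -> 4
  [18, 12, -23, -20, 5, -12, -9, -36, 35, -4] -> [5, -12, -9, -36, 35, -4] -> 6
  [-13, -2, -19, 33, 35, 10, -32, -37] -> [35, 10, -32, -37] -> 4
  [-7, 35, 3, -24, -13, 6] -> [-13, 6] -> 2
  [16, 19, -44] -> [] -> 0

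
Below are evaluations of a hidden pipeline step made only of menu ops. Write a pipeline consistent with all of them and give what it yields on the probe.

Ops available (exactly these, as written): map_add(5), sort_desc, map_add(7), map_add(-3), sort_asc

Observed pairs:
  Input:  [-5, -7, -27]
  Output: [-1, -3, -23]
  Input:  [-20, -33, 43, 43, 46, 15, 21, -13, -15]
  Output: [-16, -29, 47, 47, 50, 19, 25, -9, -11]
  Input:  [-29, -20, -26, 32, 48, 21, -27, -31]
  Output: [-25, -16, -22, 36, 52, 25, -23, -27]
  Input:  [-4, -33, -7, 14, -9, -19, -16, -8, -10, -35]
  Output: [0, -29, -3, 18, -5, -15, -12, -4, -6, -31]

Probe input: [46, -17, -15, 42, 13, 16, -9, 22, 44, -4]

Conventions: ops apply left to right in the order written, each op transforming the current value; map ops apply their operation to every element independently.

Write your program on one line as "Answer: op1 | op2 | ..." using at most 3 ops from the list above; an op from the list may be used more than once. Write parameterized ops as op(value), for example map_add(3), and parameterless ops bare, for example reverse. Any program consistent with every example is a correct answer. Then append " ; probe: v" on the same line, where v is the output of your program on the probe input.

map_add(-3) | map_add(7) ; probe: [50, -13, -11, 46, 17, 20, -5, 26, 48, 0]

Check, running the answer program on each example:
  [-5, -7, -27] -> [-8, -10, -30] -> [-1, -3, -23]
  [-20, -33, 43, 43, 46, 15, 21, -13, -15] -> [-23, -36, 40, 40, 43, 12, 18, -16, -18] -> [-16, -29, 47, 47, 50, 19, 25, -9, -11]
  [-29, -20, -26, 32, 48, 21, -27, -31] -> [-32, -23, -29, 29, 45, 18, -30, -34] -> [-25, -16, -22, 36, 52, 25, -23, -27]
  [-4, -33, -7, 14, -9, -19, -16, -8, -10, -35] -> [-7, -36, -10, 11, -12, -22, -19, -11, -13, -38] -> [0, -29, -3, 18, -5, -15, -12, -4, -6, -31]
  probe: [46, -17, -15, 42, 13, 16, -9, 22, 44, -4] -> [43, -20, -18, 39, 10, 13, -12, 19, 41, -7] -> [50, -13, -11, 46, 17, 20, -5, 26, 48, 0]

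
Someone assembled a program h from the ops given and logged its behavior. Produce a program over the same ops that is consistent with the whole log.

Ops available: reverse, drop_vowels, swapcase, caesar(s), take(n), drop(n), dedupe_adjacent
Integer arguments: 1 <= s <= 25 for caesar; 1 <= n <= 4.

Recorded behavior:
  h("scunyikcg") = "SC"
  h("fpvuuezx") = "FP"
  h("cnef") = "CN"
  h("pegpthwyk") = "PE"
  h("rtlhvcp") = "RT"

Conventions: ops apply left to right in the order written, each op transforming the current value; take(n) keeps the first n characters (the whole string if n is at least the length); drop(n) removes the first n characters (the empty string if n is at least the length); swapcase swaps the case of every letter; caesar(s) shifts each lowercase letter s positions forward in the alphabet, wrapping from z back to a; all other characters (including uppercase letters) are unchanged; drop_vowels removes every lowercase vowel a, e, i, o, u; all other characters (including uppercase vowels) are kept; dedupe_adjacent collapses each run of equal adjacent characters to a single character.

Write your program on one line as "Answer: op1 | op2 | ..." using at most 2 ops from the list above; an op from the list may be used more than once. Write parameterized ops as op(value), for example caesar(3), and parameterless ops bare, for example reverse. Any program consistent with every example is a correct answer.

swapcase | take(2)

Check, running the answer program on each example:
  "scunyikcg" -> "SCUNYIKCG" -> "SC"
  "fpvuuezx" -> "FPVUUEZX" -> "FP"
  "cnef" -> "CNEF" -> "CN"
  "pegpthwyk" -> "PEGPTHWYK" -> "PE"
  "rtlhvcp" -> "RTLHVCP" -> "RT"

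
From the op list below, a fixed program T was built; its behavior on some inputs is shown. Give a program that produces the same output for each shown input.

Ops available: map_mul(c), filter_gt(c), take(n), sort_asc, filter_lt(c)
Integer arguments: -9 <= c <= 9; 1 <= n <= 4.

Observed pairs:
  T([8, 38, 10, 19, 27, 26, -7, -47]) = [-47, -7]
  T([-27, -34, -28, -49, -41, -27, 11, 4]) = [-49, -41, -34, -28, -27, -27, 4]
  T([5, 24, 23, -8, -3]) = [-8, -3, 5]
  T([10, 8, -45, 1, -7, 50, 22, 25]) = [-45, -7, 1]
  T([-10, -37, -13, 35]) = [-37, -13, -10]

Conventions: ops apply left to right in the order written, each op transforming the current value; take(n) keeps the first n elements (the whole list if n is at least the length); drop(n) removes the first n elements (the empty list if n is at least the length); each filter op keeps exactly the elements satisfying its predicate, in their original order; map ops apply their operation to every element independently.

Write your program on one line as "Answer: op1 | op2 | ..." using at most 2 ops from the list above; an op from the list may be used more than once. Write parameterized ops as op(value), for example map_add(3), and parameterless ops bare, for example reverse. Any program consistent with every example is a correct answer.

filter_lt(6) | sort_asc

Check, running the answer program on each example:
  [8, 38, 10, 19, 27, 26, -7, -47] -> [-7, -47] -> [-47, -7]
  [-27, -34, -28, -49, -41, -27, 11, 4] -> [-27, -34, -28, -49, -41, -27, 4] -> [-49, -41, -34, -28, -27, -27, 4]
  [5, 24, 23, -8, -3] -> [5, -8, -3] -> [-8, -3, 5]
  [10, 8, -45, 1, -7, 50, 22, 25] -> [-45, 1, -7] -> [-45, -7, 1]
  [-10, -37, -13, 35] -> [-10, -37, -13] -> [-37, -13, -10]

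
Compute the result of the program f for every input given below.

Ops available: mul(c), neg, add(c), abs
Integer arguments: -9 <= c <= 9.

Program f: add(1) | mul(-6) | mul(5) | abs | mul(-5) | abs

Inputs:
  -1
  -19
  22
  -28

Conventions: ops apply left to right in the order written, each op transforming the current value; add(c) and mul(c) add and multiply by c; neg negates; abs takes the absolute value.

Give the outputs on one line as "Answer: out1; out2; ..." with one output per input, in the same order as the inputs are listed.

Execution, op by op:
  -1 -> 0 -> 0 -> 0 -> 0 -> 0 -> 0
  -19 -> -18 -> 108 -> 540 -> 540 -> -2700 -> 2700
  22 -> 23 -> -138 -> -690 -> 690 -> -3450 -> 3450
  -28 -> -27 -> 162 -> 810 -> 810 -> -4050 -> 4050

0; 2700; 3450; 4050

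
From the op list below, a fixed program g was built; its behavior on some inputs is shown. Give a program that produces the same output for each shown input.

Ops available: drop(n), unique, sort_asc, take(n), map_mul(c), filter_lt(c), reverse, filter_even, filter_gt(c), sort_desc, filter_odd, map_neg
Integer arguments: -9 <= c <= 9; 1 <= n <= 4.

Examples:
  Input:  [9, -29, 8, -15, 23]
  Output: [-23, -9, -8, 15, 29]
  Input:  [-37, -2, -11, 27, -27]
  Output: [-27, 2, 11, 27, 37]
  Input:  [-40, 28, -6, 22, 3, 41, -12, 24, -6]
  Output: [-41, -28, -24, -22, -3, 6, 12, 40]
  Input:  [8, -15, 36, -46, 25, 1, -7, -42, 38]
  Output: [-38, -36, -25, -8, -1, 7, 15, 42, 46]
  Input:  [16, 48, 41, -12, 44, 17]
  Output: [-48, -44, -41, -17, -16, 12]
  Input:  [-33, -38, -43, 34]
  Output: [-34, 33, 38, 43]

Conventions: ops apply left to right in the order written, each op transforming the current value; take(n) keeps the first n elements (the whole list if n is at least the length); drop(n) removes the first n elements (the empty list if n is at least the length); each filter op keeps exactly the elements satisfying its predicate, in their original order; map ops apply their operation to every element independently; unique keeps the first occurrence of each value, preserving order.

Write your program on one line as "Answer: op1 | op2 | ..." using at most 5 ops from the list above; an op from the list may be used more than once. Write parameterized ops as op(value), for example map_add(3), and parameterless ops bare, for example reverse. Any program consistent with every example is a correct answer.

sort_asc | unique | sort_desc | map_neg

Check, running the answer program on each example:
  [9, -29, 8, -15, 23] -> [-29, -15, 8, 9, 23] -> [-29, -15, 8, 9, 23] -> [23, 9, 8, -15, -29] -> [-23, -9, -8, 15, 29]
  [-37, -2, -11, 27, -27] -> [-37, -27, -11, -2, 27] -> [-37, -27, -11, -2, 27] -> [27, -2, -11, -27, -37] -> [-27, 2, 11, 27, 37]
  [-40, 28, -6, 22, 3, 41, -12, 24, -6] -> [-40, -12, -6, -6, 3, 22, 24, 28, 41] -> [-40, -12, -6, 3, 22, 24, 28, 41] -> [41, 28, 24, 22, 3, -6, -12, -40] -> [-41, -28, -24, -22, -3, 6, 12, 40]
  [8, -15, 36, -46, 25, 1, -7, -42, 38] -> [-46, -42, -15, -7, 1, 8, 25, 36, 38] -> [-46, -42, -15, -7, 1, 8, 25, 36, 38] -> [38, 36, 25, 8, 1, -7, -15, -42, -46] -> [-38, -36, -25, -8, -1, 7, 15, 42, 46]
  [16, 48, 41, -12, 44, 17] -> [-12, 16, 17, 41, 44, 48] -> [-12, 16, 17, 41, 44, 48] -> [48, 44, 41, 17, 16, -12] -> [-48, -44, -41, -17, -16, 12]
  [-33, -38, -43, 34] -> [-43, -38, -33, 34] -> [-43, -38, -33, 34] -> [34, -33, -38, -43] -> [-34, 33, 38, 43]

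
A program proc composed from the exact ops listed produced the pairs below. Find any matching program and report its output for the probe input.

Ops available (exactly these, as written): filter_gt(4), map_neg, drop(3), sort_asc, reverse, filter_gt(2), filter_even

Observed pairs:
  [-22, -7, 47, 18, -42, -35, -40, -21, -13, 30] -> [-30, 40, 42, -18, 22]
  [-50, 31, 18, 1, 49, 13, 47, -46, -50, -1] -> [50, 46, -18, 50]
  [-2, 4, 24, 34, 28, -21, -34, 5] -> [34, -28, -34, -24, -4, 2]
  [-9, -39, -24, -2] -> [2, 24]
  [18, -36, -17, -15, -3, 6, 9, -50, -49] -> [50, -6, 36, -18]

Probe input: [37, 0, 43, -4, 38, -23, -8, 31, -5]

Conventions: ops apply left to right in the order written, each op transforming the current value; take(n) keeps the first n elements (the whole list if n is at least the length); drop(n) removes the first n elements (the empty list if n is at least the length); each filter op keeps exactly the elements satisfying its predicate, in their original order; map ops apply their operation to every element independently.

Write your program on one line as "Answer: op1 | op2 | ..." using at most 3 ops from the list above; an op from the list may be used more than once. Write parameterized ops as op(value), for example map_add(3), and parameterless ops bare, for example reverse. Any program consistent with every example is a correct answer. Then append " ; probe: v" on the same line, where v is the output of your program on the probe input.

filter_even | reverse | map_neg ; probe: [8, -38, 4, 0]

Check, running the answer program on each example:
  [-22, -7, 47, 18, -42, -35, -40, -21, -13, 30] -> [-22, 18, -42, -40, 30] -> [30, -40, -42, 18, -22] -> [-30, 40, 42, -18, 22]
  [-50, 31, 18, 1, 49, 13, 47, -46, -50, -1] -> [-50, 18, -46, -50] -> [-50, -46, 18, -50] -> [50, 46, -18, 50]
  [-2, 4, 24, 34, 28, -21, -34, 5] -> [-2, 4, 24, 34, 28, -34] -> [-34, 28, 34, 24, 4, -2] -> [34, -28, -34, -24, -4, 2]
  [-9, -39, -24, -2] -> [-24, -2] -> [-2, -24] -> [2, 24]
  [18, -36, -17, -15, -3, 6, 9, -50, -49] -> [18, -36, 6, -50] -> [-50, 6, -36, 18] -> [50, -6, 36, -18]
  probe: [37, 0, 43, -4, 38, -23, -8, 31, -5] -> [0, -4, 38, -8] -> [-8, 38, -4, 0] -> [8, -38, 4, 0]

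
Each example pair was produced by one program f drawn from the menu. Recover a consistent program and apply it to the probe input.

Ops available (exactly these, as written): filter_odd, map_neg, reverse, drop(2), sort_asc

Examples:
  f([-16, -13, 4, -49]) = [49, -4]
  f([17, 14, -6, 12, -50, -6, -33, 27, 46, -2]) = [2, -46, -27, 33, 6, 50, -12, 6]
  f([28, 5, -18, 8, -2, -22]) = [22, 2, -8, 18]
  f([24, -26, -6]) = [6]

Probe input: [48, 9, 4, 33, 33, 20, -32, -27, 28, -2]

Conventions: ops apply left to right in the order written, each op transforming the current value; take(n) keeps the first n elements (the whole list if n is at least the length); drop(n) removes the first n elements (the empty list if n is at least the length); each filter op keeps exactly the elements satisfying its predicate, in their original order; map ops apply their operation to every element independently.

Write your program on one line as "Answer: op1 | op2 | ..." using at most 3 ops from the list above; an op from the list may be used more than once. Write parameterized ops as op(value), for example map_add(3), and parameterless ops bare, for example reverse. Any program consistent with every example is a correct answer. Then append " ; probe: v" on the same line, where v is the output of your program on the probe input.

drop(2) | reverse | map_neg ; probe: [2, -28, 27, 32, -20, -33, -33, -4]

Check, running the answer program on each example:
  [-16, -13, 4, -49] -> [4, -49] -> [-49, 4] -> [49, -4]
  [17, 14, -6, 12, -50, -6, -33, 27, 46, -2] -> [-6, 12, -50, -6, -33, 27, 46, -2] -> [-2, 46, 27, -33, -6, -50, 12, -6] -> [2, -46, -27, 33, 6, 50, -12, 6]
  [28, 5, -18, 8, -2, -22] -> [-18, 8, -2, -22] -> [-22, -2, 8, -18] -> [22, 2, -8, 18]
  [24, -26, -6] -> [-6] -> [-6] -> [6]
  probe: [48, 9, 4, 33, 33, 20, -32, -27, 28, -2] -> [4, 33, 33, 20, -32, -27, 28, -2] -> [-2, 28, -27, -32, 20, 33, 33, 4] -> [2, -28, 27, 32, -20, -33, -33, -4]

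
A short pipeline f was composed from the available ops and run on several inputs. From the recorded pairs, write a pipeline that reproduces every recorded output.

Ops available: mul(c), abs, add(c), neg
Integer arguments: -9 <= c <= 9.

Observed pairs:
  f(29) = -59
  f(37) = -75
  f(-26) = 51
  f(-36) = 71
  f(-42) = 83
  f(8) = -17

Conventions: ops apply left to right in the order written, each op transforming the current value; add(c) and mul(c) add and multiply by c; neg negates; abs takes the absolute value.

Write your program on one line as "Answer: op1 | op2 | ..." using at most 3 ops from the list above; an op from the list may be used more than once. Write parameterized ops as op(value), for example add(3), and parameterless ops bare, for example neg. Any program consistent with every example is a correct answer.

mul(-2) | add(-1)

Check, running the answer program on each example:
  29 -> -58 -> -59
  37 -> -74 -> -75
  -26 -> 52 -> 51
  -36 -> 72 -> 71
  -42 -> 84 -> 83
  8 -> -16 -> -17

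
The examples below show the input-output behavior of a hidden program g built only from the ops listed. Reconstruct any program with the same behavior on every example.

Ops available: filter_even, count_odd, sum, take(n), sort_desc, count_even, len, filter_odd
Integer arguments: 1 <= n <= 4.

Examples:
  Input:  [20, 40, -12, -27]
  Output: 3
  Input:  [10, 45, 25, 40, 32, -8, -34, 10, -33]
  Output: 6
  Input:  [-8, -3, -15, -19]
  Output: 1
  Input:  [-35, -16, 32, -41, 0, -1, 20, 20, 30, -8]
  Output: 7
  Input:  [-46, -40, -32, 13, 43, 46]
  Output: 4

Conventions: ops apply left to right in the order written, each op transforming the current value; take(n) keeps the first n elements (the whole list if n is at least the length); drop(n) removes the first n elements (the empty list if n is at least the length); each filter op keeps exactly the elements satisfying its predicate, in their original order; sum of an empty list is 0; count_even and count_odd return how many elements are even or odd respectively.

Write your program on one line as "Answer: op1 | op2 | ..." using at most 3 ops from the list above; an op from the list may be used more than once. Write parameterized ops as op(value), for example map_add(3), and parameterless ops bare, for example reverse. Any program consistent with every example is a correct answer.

filter_even | len

Check, running the answer program on each example:
  [20, 40, -12, -27] -> [20, 40, -12] -> 3
  [10, 45, 25, 40, 32, -8, -34, 10, -33] -> [10, 40, 32, -8, -34, 10] -> 6
  [-8, -3, -15, -19] -> [-8] -> 1
  [-35, -16, 32, -41, 0, -1, 20, 20, 30, -8] -> [-16, 32, 0, 20, 20, 30, -8] -> 7
  [-46, -40, -32, 13, 43, 46] -> [-46, -40, -32, 46] -> 4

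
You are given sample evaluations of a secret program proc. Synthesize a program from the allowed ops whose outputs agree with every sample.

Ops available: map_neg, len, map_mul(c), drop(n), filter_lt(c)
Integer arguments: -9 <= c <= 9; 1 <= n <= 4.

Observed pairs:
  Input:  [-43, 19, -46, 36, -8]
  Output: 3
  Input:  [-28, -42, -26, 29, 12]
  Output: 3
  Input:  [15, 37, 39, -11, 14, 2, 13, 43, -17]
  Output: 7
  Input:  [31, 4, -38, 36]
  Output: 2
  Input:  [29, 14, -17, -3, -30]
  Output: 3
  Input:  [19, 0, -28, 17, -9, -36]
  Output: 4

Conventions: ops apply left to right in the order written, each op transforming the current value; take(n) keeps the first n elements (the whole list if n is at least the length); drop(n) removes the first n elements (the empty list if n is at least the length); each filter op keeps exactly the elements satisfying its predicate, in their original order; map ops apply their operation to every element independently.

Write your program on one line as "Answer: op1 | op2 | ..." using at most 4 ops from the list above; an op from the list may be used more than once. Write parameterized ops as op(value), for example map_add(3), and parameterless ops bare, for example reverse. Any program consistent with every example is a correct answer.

drop(2) | map_mul(-5) | len

Check, running the answer program on each example:
  [-43, 19, -46, 36, -8] -> [-46, 36, -8] -> [230, -180, 40] -> 3
  [-28, -42, -26, 29, 12] -> [-26, 29, 12] -> [130, -145, -60] -> 3
  [15, 37, 39, -11, 14, 2, 13, 43, -17] -> [39, -11, 14, 2, 13, 43, -17] -> [-195, 55, -70, -10, -65, -215, 85] -> 7
  [31, 4, -38, 36] -> [-38, 36] -> [190, -180] -> 2
  [29, 14, -17, -3, -30] -> [-17, -3, -30] -> [85, 15, 150] -> 3
  [19, 0, -28, 17, -9, -36] -> [-28, 17, -9, -36] -> [140, -85, 45, 180] -> 4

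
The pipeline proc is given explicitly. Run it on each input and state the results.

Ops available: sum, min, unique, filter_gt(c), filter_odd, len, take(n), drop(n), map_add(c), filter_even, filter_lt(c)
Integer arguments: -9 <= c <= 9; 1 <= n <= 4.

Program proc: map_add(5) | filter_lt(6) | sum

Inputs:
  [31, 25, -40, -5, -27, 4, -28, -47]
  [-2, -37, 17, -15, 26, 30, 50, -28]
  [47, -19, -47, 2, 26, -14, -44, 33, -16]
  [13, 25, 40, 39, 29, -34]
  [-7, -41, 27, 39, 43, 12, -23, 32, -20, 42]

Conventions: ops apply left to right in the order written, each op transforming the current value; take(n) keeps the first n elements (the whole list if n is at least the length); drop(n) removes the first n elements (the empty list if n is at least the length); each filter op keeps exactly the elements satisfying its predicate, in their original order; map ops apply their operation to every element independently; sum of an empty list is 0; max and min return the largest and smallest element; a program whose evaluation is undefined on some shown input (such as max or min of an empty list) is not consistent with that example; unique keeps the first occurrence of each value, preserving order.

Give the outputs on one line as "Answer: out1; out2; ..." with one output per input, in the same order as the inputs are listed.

Execution, op by op:
  [31, 25, -40, -5, -27, 4, -28, -47] -> [36, 30, -35, 0, -22, 9, -23, -42] -> [-35, 0, -22, -23, -42] -> -122
  [-2, -37, 17, -15, 26, 30, 50, -28] -> [3, -32, 22, -10, 31, 35, 55, -23] -> [3, -32, -10, -23] -> -62
  [47, -19, -47, 2, 26, -14, -44, 33, -16] -> [52, -14, -42, 7, 31, -9, -39, 38, -11] -> [-14, -42, -9, -39, -11] -> -115
  [13, 25, 40, 39, 29, -34] -> [18, 30, 45, 44, 34, -29] -> [-29] -> -29
  [-7, -41, 27, 39, 43, 12, -23, 32, -20, 42] -> [-2, -36, 32, 44, 48, 17, -18, 37, -15, 47] -> [-2, -36, -18, -15] -> -71

-122; -62; -115; -29; -71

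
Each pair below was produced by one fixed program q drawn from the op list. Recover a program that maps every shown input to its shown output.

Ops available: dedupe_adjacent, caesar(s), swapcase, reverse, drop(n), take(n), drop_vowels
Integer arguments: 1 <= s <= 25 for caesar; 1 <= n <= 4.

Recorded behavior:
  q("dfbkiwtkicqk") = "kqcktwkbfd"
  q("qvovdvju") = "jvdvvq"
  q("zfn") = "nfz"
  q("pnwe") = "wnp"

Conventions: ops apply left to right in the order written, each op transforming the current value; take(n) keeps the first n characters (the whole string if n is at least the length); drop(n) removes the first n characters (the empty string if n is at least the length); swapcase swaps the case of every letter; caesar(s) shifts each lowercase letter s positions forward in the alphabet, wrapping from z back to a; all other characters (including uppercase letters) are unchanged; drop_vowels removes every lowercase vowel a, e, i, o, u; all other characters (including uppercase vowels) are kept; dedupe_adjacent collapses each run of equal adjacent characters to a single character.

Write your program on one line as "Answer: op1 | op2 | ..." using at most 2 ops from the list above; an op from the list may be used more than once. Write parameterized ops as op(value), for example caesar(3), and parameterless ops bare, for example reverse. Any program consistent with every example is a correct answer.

reverse | drop_vowels

Check, running the answer program on each example:
  "dfbkiwtkicqk" -> "kqciktwikbfd" -> "kqcktwkbfd"
  "qvovdvju" -> "ujvdvovq" -> "jvdvvq"
  "zfn" -> "nfz" -> "nfz"
  "pnwe" -> "ewnp" -> "wnp"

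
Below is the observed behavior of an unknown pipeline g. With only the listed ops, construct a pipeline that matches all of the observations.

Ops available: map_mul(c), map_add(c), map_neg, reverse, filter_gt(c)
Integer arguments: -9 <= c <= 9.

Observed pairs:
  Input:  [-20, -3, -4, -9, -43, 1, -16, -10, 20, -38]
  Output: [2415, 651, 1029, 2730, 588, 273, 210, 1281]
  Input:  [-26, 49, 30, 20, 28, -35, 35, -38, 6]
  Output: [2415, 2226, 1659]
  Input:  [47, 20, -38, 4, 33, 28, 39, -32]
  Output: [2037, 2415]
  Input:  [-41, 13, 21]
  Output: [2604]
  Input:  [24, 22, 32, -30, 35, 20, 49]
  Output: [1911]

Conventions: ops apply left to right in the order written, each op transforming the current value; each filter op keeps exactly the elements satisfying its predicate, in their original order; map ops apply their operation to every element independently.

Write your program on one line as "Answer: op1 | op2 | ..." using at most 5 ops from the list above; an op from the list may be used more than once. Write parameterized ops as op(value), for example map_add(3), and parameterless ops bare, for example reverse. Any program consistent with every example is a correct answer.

map_mul(9) | map_add(-3) | reverse | map_mul(-7) | filter_gt(-3)

Check, running the answer program on each example:
  [-20, -3, -4, -9, -43, 1, -16, -10, 20, -38] -> [-180, -27, -36, -81, -387, 9, -144, -90, 180, -342] -> [-183, -30, -39, -84, -390, 6, -147, -93, 177, -345] -> [-345, 177, -93, -147, 6, -390, -84, -39, -30, -183] -> [2415, -1239, 651, 1029, -42, 2730, 588, 273, 210, 1281] -> [2415, 651, 1029, 2730, 588, 273, 210, 1281]
  [-26, 49, 30, 20, 28, -35, 35, -38, 6] -> [-234, 441, 270, 180, 252, -315, 315, -342, 54] -> [-237, 438, 267, 177, 249, -318, 312, -345, 51] -> [51, -345, 312, -318, 249, 177, 267, 438, -237] -> [-357, 2415, -2184, 2226, -1743, -1239, -1869, -3066, 1659] -> [2415, 2226, 1659]
  [47, 20, -38, 4, 33, 28, 39, -32] -> [423, 180, -342, 36, 297, 252, 351, -288] -> [420, 177, -345, 33, 294, 249, 348, -291] -> [-291, 348, 249, 294, 33, -345, 177, 420] -> [2037, -2436, -1743, -2058, -231, 2415, -1239, -2940] -> [2037, 2415]
  [-41, 13, 21] -> [-369, 117, 189] -> [-372, 114, 186] -> [186, 114, -372] -> [-1302, -798, 2604] -> [2604]
  [24, 22, 32, -30, 35, 20, 49] -> [216, 198, 288, -270, 315, 180, 441] -> [213, 195, 285, -273, 312, 177, 438] -> [438, 177, 312, -273, 285, 195, 213] -> [-3066, -1239, -2184, 1911, -1995, -1365, -1491] -> [1911]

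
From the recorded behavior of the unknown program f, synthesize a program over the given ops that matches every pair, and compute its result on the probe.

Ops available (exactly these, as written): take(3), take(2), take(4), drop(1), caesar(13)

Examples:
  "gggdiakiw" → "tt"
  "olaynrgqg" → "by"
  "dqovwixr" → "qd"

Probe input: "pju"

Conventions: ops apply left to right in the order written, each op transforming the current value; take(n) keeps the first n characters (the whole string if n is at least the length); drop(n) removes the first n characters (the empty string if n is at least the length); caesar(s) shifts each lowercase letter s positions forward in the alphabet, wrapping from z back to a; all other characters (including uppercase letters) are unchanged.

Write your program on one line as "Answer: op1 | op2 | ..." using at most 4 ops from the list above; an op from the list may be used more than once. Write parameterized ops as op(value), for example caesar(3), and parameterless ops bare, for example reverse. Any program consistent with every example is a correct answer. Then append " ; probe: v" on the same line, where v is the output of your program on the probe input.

take(4) | caesar(13) | take(2) ; probe: "cw"

Check, running the answer program on each example:
  "gggdiakiw" -> "gggd" -> "tttq" -> "tt"
  "olaynrgqg" -> "olay" -> "bynl" -> "by"
  "dqovwixr" -> "dqov" -> "qdbi" -> "qd"
  probe: "pju" -> "pju" -> "cwh" -> "cw"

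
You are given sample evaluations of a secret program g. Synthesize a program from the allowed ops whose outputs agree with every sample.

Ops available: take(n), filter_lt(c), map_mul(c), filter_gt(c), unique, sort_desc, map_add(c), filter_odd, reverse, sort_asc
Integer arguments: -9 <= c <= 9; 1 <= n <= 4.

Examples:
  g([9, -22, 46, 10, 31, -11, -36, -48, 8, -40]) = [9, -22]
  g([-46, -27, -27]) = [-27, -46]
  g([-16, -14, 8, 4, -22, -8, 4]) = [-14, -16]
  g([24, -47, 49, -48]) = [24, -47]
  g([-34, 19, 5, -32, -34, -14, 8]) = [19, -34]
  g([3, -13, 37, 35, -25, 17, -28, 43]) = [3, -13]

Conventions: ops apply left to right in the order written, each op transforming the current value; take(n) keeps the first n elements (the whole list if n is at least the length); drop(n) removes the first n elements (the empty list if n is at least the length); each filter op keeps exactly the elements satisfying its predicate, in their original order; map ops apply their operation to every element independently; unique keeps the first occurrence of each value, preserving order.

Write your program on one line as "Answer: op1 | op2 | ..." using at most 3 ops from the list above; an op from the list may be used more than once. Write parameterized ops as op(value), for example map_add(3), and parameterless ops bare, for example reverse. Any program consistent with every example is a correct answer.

take(2) | sort_asc | sort_desc

Check, running the answer program on each example:
  [9, -22, 46, 10, 31, -11, -36, -48, 8, -40] -> [9, -22] -> [-22, 9] -> [9, -22]
  [-46, -27, -27] -> [-46, -27] -> [-46, -27] -> [-27, -46]
  [-16, -14, 8, 4, -22, -8, 4] -> [-16, -14] -> [-16, -14] -> [-14, -16]
  [24, -47, 49, -48] -> [24, -47] -> [-47, 24] -> [24, -47]
  [-34, 19, 5, -32, -34, -14, 8] -> [-34, 19] -> [-34, 19] -> [19, -34]
  [3, -13, 37, 35, -25, 17, -28, 43] -> [3, -13] -> [-13, 3] -> [3, -13]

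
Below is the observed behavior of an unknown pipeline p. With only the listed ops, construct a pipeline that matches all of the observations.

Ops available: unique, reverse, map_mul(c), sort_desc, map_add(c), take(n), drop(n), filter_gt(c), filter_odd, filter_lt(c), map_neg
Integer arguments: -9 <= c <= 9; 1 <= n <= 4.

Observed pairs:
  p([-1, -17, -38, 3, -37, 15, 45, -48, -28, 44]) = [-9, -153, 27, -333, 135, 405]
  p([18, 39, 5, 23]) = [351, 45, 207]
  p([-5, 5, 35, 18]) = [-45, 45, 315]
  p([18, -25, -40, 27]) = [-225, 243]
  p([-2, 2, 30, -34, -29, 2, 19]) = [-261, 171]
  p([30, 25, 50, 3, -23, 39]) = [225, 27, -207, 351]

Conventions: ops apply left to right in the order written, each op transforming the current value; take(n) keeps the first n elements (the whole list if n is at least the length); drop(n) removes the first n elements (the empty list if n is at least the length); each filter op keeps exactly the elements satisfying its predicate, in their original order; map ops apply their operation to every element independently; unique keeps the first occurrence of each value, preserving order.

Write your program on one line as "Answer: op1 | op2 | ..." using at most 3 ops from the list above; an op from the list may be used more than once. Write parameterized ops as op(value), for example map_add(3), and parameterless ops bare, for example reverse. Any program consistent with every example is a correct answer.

map_mul(9) | filter_odd

Check, running the answer program on each example:
  [-1, -17, -38, 3, -37, 15, 45, -48, -28, 44] -> [-9, -153, -342, 27, -333, 135, 405, -432, -252, 396] -> [-9, -153, 27, -333, 135, 405]
  [18, 39, 5, 23] -> [162, 351, 45, 207] -> [351, 45, 207]
  [-5, 5, 35, 18] -> [-45, 45, 315, 162] -> [-45, 45, 315]
  [18, -25, -40, 27] -> [162, -225, -360, 243] -> [-225, 243]
  [-2, 2, 30, -34, -29, 2, 19] -> [-18, 18, 270, -306, -261, 18, 171] -> [-261, 171]
  [30, 25, 50, 3, -23, 39] -> [270, 225, 450, 27, -207, 351] -> [225, 27, -207, 351]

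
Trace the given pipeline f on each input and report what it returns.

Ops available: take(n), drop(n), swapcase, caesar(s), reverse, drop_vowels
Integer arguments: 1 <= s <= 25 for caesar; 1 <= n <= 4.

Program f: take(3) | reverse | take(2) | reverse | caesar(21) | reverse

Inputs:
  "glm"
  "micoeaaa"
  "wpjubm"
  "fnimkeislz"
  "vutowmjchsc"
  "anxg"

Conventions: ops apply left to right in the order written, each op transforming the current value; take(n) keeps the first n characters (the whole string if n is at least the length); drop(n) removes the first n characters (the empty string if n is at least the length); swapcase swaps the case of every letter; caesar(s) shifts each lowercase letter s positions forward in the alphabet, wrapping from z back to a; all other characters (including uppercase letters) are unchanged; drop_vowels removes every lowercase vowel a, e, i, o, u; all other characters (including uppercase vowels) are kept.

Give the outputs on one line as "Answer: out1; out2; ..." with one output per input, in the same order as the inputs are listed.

"hg"; "xd"; "ek"; "di"; "op"; "si"

Execution, op by op:
  "glm" -> "glm" -> "mlg" -> "ml" -> "lm" -> "gh" -> "hg"
  "micoeaaa" -> "mic" -> "cim" -> "ci" -> "ic" -> "dx" -> "xd"
  "wpjubm" -> "wpj" -> "jpw" -> "jp" -> "pj" -> "ke" -> "ek"
  "fnimkeislz" -> "fni" -> "inf" -> "in" -> "ni" -> "id" -> "di"
  "vutowmjchsc" -> "vut" -> "tuv" -> "tu" -> "ut" -> "po" -> "op"
  "anxg" -> "anx" -> "xna" -> "xn" -> "nx" -> "is" -> "si"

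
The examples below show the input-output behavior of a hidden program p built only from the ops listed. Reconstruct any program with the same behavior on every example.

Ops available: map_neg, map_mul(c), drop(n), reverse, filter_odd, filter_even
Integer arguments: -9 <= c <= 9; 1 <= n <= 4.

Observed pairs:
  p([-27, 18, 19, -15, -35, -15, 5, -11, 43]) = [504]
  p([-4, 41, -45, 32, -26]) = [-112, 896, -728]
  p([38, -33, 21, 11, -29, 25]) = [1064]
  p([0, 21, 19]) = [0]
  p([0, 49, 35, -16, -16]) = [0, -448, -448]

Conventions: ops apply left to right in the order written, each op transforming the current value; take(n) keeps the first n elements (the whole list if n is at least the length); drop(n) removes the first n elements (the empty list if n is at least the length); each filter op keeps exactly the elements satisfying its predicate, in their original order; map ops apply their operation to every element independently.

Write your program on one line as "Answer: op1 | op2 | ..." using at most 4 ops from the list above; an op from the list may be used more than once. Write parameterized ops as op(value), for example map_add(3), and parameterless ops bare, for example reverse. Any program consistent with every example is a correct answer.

map_mul(-7) | filter_even | map_mul(4) | map_neg

Check, running the answer program on each example:
  [-27, 18, 19, -15, -35, -15, 5, -11, 43] -> [189, -126, -133, 105, 245, 105, -35, 77, -301] -> [-126] -> [-504] -> [504]
  [-4, 41, -45, 32, -26] -> [28, -287, 315, -224, 182] -> [28, -224, 182] -> [112, -896, 728] -> [-112, 896, -728]
  [38, -33, 21, 11, -29, 25] -> [-266, 231, -147, -77, 203, -175] -> [-266] -> [-1064] -> [1064]
  [0, 21, 19] -> [0, -147, -133] -> [0] -> [0] -> [0]
  [0, 49, 35, -16, -16] -> [0, -343, -245, 112, 112] -> [0, 112, 112] -> [0, 448, 448] -> [0, -448, -448]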